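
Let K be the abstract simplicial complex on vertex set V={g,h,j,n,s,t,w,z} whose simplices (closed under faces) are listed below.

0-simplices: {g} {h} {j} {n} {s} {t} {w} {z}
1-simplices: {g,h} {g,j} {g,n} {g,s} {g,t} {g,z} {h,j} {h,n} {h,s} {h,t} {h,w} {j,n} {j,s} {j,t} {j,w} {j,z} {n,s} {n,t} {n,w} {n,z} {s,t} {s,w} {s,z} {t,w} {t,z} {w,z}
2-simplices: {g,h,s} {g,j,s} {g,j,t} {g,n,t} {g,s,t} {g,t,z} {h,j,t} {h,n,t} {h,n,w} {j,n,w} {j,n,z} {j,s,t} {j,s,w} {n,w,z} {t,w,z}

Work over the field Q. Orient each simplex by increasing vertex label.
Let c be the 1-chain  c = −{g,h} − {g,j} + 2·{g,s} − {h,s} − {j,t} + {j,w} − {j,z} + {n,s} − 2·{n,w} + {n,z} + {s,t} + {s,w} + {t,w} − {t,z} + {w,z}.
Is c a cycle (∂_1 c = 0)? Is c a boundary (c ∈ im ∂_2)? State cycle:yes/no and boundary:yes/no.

n_0=8 n_1=26 n_2=15  [Q]
∂1: piv[gh,gj,gn,gs,gt,gz,hw] rk=7  ker:hj,hn,hs,ht,jn,js,jt,jw,jz,ns,nt,nw,nz,st,sw,sz,tw,tz,wz
∂2: piv[ghs,gjs,gjt,gnt,gst,gtz,hjt,hnt,hnw,jnw,jnz,jsw,nwz,twz] rk=14  ker:jst
∂1c = 0
c vs im∂2: residual ≠ 0 ⇒ not boundary

cycle:yes boundary:no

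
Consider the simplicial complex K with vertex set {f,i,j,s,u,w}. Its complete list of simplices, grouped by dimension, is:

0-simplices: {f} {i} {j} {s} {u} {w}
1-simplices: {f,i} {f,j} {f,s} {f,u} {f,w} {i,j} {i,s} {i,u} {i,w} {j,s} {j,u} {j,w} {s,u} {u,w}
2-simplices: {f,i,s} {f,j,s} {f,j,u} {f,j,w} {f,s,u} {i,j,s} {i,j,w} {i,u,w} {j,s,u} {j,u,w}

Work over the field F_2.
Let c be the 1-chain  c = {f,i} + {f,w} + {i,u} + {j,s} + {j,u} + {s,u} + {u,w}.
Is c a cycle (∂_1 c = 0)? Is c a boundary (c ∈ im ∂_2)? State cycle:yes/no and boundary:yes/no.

n_0=6 n_1=14 n_2=10  [Z2]
∂1: piv[fi,fj,fs,fu,fw] rk=5  ker:ij,is,iu,iw,js,ju,jw,su,uw
∂2: piv[fis,fjs,fju,fjw,fsu,ijs,ijw,iuw,juw] rk=9  ker:jsu
∂1c = 0
c vs im∂2: reduces to 0 ⇒ boundary

cycle:yes boundary:yes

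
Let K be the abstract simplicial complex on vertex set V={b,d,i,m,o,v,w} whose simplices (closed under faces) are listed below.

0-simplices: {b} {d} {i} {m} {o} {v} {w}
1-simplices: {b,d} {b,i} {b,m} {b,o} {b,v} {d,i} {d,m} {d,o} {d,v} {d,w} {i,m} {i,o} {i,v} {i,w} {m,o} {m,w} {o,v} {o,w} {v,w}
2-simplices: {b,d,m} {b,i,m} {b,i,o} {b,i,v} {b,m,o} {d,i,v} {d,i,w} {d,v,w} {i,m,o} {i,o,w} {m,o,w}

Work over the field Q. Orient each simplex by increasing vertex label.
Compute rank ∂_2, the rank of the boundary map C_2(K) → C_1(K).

rank∂_2=10

n_0=7 n_1=19 n_2=11  [Q]
∂1: piv[bd,bi,bm,bo,bv,dw] rk=6  ker:di,dm,do,dv,im,io,iv,iw,mo,mw,ov,ow,vw
∂2: piv[bdm,bim,bio,biv,bmo,div,diw,dvw,iow,mow] rk=10  ker:imo
rk∂_2=10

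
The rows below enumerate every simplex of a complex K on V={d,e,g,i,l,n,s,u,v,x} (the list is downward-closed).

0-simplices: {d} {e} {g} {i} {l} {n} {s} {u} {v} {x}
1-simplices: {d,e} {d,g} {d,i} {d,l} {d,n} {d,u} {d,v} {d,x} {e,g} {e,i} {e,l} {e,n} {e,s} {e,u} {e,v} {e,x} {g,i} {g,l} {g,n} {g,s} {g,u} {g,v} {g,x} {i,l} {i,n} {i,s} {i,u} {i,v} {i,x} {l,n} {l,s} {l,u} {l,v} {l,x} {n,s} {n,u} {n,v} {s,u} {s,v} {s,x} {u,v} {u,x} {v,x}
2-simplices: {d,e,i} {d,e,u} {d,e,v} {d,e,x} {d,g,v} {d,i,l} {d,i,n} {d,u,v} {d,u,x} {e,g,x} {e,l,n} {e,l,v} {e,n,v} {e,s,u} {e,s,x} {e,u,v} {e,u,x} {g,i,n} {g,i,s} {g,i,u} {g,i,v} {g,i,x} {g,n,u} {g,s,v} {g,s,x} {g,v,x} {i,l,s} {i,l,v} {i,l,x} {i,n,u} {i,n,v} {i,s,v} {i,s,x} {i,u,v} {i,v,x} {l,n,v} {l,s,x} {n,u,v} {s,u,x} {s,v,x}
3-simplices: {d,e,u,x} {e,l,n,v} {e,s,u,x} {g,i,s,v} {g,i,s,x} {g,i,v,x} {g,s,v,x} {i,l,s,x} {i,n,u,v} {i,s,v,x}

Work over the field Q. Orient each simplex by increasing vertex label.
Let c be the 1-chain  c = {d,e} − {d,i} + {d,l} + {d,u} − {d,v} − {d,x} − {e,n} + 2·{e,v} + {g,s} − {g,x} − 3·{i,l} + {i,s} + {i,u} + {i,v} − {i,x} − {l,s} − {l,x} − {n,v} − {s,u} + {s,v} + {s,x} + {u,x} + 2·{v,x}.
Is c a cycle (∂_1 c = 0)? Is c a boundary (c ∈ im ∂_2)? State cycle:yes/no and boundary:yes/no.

n_0=10 n_1=43 n_2=40 n_3=10  [Q]
∂1: piv[de,dg,di,dl,dn,du,dv,dx,es] rk=9  ker:eg,ei,el,en,eu,ev,ex,gi,gl,gn,gs,gu,gv,gx,il,in,is,iu,iv,ix,ln,ls,lu,lv,lx,ns,nu,nv,su,sv,sx,uv,ux,vx
∂2: piv[dei,deu,dev,dex,dgv,dil,din,duv,dux,egx,eln,elv,env,esu,esx,gin,gis,giu,giv,gix,gnu,gsv,gsx,gvx,ils,ilv,ilx,inv,iuv] rk=29  ker:euv,eux,inu,isv,isx,ivx,lnv,lsx,nuv,sux,svx
∂3: piv[deux,elnv,esux,gisv,gisx,givx,gsvx,ilsx,inuv] rk=9  ker:isvx
∂1c = 0
c vs im∂2: residual ≠ 0 ⇒ not boundary

cycle:yes boundary:no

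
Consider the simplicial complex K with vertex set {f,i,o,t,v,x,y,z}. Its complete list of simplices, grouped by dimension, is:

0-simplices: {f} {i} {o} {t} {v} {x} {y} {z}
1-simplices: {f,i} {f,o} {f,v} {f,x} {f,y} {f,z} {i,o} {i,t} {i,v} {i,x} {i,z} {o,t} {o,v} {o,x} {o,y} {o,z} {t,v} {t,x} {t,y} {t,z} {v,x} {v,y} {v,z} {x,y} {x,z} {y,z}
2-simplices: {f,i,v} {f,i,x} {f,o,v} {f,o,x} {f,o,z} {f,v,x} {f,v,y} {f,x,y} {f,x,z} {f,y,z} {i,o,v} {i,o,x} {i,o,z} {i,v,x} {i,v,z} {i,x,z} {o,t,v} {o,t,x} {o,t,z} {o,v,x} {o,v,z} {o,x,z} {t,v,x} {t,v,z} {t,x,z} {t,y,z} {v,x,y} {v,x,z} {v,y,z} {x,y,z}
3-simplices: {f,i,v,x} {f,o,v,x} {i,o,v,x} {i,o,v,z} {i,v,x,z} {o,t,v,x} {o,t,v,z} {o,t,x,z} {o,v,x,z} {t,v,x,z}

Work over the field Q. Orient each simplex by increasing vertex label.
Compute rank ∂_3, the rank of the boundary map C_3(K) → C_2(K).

rank∂_3=9

n_0=8 n_1=26 n_2=30 n_3=10  [Q]
∂1: piv[fi,fo,fv,fx,fy,fz,it] rk=7  ker:io,iv,ix,iz,ot,ov,ox,oy,oz,tv,tx,ty,tz,vx,vy,vz,xy,xz,yz
∂2: piv[fiv,fix,fov,fox,foz,fvx,fvy,fxy,fxz,fyz,iov,ioz,ivz,otv,otx,otz,tyz] rk=17  ker:iox,ivx,ixz,ovx,ovz,oxz,tvx,tvz,txz,vxy,vxz,vyz,xyz
∂3: piv[fivx,fovx,iovx,iovz,ivxz,otvx,otvz,otxz,ovxz] rk=9  ker:tvxz
rk∂_3=9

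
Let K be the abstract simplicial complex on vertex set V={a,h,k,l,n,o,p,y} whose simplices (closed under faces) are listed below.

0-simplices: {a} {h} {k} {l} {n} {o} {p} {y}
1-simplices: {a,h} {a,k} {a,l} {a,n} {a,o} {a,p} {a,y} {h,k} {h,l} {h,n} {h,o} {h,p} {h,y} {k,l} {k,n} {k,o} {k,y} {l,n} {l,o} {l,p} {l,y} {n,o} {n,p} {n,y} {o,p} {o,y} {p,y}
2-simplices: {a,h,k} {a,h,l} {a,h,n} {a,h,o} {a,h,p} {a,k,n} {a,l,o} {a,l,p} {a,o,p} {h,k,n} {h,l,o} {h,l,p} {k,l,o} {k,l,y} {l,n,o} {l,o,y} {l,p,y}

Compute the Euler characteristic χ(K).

χ(K)=-2

n_0=8 n_1=27 n_2=17
χ=+8−27+17=-2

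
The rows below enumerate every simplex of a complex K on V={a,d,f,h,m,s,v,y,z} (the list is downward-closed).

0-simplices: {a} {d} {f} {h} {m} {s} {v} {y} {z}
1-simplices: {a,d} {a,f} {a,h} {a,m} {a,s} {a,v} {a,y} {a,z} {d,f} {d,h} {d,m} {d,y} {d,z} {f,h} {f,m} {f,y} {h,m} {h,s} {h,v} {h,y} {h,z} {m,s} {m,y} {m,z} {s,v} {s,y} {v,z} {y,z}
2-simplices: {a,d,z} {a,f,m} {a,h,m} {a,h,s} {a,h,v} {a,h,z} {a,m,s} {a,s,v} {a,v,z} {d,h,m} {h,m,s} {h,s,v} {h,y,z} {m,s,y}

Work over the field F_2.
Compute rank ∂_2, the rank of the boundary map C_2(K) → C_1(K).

n_0=9 n_1=28 n_2=14  [Z2]
∂1: piv[ad,af,ah,am,as,av,ay,az] rk=8  ker:df,dh,dm,dy,dz,fh,fm,fy,hm,hs,hv,hy,hz,ms,my,mz,sv,sy,vz,yz
∂2: piv[adz,afm,ahm,ahs,ahv,ahz,ams,asv,avz,dhm,hyz,msy] rk=12  ker:hms,hsv
rk∂_2=12

rank∂_2=12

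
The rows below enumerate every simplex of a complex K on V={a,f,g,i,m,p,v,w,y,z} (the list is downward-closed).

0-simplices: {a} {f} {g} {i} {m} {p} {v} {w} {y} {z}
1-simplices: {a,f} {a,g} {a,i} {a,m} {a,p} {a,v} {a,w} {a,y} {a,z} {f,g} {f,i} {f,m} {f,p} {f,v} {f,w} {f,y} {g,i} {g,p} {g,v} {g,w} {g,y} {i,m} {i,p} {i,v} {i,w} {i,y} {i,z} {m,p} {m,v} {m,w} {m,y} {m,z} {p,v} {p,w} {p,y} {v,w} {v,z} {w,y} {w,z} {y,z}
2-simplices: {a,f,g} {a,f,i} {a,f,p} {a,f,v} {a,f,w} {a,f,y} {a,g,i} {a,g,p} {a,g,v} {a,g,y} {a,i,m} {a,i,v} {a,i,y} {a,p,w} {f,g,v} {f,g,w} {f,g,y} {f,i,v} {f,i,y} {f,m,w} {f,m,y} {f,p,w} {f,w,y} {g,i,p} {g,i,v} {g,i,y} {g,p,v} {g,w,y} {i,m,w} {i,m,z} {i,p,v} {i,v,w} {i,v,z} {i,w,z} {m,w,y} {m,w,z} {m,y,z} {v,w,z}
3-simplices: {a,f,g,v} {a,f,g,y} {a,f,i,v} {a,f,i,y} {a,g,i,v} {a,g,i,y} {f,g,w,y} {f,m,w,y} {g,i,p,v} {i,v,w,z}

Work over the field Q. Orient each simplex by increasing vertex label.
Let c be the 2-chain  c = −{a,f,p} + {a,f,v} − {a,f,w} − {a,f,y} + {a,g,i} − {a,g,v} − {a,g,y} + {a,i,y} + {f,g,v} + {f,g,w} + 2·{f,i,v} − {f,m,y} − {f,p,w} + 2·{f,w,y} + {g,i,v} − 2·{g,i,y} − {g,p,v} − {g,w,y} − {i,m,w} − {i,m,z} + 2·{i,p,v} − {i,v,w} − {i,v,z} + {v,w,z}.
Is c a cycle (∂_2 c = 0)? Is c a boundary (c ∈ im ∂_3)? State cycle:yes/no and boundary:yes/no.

n_0=10 n_1=40 n_2=38 n_3=10  [Q]
∂1: piv[af,ag,ai,am,ap,av,aw,ay,az] rk=9  ker:fg,fi,fm,fp,fv,fw,fy,gi,gp,gv,gw,gy,im,ip,iv,iw,iy,iz,mp,mv,mw,my,mz,pv,pw,py,vw,vz,wy,wz,yz
∂2: piv[afg,afi,afp,afv,afw,afy,agi,agp,agv,agy,aim,aiv,aiy,apw,fgw,fmw,fmy,fwy,gip,gpv,imw,imz,ivw,ivz,iwz,myz] rk=26  ker:fgv,fgy,fiv,fiy,fpw,giv,giy,gwy,ipv,mwy,mwz,vwz
∂3: piv[afgv,afgy,afiv,afiy,agiv,agiy,fgwy,fmwy,gipv,ivwz] rk=10
∂2c = −2·{a,f} − {a,g} + {a,p} + {a,w} + {a,y} + 2·{f,g} + 2·{f,i} − {f,m} − 2·{f,p} − 2·{f,v} + {f,w} − 2·{f,y} − {g,p} + 2·{g,y} − 2·{i,m} + 2·{i,p} − {i,v} + 2·{i,w} − {i,y} + 2·{i,z} − {m,w} − {m,y} − {m,z} + {p,v} − {p,w} − 2·{v,z} + {w,y} + {w,z}

cycle:no boundary:no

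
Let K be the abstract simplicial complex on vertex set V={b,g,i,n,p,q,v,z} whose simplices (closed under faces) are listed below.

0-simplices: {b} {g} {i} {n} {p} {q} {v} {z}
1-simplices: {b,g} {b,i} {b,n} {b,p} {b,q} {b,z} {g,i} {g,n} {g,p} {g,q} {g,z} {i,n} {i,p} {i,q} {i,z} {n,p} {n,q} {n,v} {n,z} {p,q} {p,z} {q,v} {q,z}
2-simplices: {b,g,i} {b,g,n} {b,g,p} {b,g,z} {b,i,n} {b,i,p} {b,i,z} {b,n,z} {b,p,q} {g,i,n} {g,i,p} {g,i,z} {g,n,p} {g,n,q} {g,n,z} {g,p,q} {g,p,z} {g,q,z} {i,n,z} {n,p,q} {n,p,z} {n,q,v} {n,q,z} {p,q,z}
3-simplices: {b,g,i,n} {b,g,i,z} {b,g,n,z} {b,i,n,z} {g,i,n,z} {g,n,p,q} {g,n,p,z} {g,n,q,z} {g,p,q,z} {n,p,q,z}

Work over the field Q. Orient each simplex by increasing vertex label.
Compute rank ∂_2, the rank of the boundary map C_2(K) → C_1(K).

rank∂_2=15

n_0=8 n_1=23 n_2=24 n_3=10  [Q]
∂1: piv[bg,bi,bn,bp,bq,bz,nv] rk=7  ker:gi,gn,gp,gq,gz,in,ip,iq,iz,np,nq,nz,pq,pz,qv,qz
∂2: piv[bgi,bgn,bgp,bgz,bin,bip,biz,bnz,bpq,gnp,gnq,gpq,gpz,gqz,nqv] rk=15  ker:gin,gip,giz,gnz,inz,npq,npz,nqz,pqz
∂3: piv[bgin,bgiz,bgnz,binz,gnpq,gnpz,gnqz,gpqz] rk=8  ker:ginz,npqz
rk∂_2=15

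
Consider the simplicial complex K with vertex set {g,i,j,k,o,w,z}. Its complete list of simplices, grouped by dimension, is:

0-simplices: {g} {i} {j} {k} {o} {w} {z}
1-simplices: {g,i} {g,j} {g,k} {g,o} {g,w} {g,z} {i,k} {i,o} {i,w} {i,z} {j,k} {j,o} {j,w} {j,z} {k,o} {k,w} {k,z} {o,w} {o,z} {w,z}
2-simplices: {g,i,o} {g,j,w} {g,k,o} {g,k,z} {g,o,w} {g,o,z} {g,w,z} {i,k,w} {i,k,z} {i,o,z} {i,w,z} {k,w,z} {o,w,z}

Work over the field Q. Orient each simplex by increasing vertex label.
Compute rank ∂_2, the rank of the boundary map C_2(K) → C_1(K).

n_0=7 n_1=20 n_2=13  [Q]
∂1: piv[gi,gj,gk,go,gw,gz] rk=6  ker:ik,io,iw,iz,jk,jo,jw,jz,ko,kw,kz,ow,oz,wz
∂2: piv[gio,gjw,gko,gkz,gow,goz,gwz,ikw,ikz,ioz,iwz] rk=11  ker:kwz,owz
rk∂_2=11

rank∂_2=11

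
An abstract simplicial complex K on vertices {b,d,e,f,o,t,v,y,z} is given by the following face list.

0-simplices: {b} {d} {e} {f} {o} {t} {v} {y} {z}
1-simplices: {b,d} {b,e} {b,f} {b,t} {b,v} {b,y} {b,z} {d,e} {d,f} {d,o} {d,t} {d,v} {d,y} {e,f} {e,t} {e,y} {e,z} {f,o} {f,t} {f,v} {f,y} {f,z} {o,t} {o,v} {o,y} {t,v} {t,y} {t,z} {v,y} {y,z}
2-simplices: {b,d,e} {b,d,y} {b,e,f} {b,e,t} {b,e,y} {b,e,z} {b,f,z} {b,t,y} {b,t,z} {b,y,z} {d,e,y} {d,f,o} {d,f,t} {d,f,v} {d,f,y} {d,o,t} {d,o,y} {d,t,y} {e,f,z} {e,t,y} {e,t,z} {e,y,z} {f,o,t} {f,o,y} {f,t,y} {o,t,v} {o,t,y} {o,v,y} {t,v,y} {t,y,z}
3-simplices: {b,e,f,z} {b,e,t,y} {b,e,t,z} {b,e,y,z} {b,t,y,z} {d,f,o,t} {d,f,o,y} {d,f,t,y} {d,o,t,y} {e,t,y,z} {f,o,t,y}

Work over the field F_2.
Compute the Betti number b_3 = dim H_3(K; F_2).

n_0=9 n_1=30 n_2=30 n_3=11  [Z2]
∂1: piv[bd,be,bf,bt,bv,by,bz,do] rk=8  ker:de,df,dt,dv,dy,ef,et,ey,ez,fo,ft,fv,fy,fz,ot,ov,oy,tv,ty,tz,vy,yz
∂2: piv[bde,bdy,bef,bet,bey,bez,bfz,bty,btz,byz,dfo,dft,dfv,dfy,dot,doy,dty,otv,ovy] rk=19  ker:dey,efz,ety,etz,eyz,fot,foy,fty,oty,tvy,tyz
∂3: piv[befz,bety,betz,beyz,btyz,dfot,dfoy,dfty,doty] rk=9  ker:etyz,foty
b_3=(11−9)−0=2

b_3=2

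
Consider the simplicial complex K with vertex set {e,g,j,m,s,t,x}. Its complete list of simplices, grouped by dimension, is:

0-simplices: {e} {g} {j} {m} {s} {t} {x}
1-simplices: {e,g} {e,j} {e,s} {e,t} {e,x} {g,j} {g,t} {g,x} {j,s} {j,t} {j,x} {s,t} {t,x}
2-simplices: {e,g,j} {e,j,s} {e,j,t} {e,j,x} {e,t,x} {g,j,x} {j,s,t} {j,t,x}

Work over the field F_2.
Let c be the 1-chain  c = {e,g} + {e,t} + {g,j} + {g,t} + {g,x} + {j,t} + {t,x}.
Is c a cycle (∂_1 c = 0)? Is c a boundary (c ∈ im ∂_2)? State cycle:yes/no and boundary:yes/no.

n_0=7 n_1=13 n_2=8  [Z2]
∂1: piv[eg,ej,es,et,ex] rk=5  ker:gj,gt,gx,js,jt,jx,st,tx
∂2: piv[egj,ejs,ejt,ejx,etx,gjx,jst] rk=7  ker:jtx
∂1c = 0
c vs im∂2: residual ≠ 0 ⇒ not boundary

cycle:yes boundary:no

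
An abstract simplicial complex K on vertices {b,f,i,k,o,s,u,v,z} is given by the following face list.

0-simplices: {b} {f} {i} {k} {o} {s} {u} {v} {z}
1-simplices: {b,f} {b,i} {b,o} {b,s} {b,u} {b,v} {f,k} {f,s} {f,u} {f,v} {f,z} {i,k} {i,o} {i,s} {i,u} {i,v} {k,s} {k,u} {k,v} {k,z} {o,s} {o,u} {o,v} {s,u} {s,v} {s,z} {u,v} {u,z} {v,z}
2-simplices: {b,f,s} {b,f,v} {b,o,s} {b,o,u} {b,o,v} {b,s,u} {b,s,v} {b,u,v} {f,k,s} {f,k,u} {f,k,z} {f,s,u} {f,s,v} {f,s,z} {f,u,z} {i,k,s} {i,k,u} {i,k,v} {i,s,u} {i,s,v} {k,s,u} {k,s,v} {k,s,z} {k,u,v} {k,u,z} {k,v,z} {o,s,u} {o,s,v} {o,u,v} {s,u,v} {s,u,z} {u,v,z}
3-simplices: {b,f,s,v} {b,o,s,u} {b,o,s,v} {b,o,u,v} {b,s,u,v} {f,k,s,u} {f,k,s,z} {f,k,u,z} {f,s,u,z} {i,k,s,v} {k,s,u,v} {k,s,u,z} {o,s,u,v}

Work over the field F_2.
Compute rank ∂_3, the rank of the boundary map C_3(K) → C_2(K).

n_0=9 n_1=29 n_2=32 n_3=13  [Z2]
∂1: piv[bf,bi,bo,bs,bu,bv,fk,fz] rk=8  ker:fs,fu,fv,ik,io,is,iu,iv,ks,ku,kv,kz,os,ou,ov,su,sv,sz,uv,uz,vz
∂2: piv[bfs,bfv,bos,bou,bov,bsu,bsv,buv,fks,fku,fkz,fsu,fsz,fuz,iks,iku,ikv,isv,kvz] rk=19  ker:fsv,isu,ksu,ksv,ksz,kuv,kuz,osu,osv,ouv,suv,suz,uvz
∂3: piv[bfsv,bosu,bosv,bouv,bsuv,fksu,fksz,fkuz,fsuz,iksv,ksuv] rk=11  ker:ksuz,osuv
rk∂_3=11

rank∂_3=11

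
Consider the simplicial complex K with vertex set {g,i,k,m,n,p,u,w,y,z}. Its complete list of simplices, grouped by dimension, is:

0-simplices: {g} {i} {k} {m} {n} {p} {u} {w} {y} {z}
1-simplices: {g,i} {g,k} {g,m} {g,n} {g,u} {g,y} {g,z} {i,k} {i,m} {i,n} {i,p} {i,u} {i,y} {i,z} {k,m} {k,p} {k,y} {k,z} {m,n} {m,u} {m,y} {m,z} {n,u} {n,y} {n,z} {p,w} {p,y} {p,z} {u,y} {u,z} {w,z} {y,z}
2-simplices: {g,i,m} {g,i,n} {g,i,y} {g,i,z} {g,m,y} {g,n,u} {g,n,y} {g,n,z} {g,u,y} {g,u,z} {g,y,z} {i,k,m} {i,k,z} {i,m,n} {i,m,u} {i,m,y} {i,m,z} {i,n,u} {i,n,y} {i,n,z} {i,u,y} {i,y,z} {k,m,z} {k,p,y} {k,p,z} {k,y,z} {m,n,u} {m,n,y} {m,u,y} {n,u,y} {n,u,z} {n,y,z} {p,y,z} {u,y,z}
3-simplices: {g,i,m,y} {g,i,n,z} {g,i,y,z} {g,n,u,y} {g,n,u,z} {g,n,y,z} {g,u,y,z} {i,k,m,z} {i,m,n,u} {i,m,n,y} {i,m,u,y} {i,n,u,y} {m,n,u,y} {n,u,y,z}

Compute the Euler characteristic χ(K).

χ(K)=-2

n_0=10 n_1=32 n_2=34 n_3=14
χ=+10−32+34−14=-2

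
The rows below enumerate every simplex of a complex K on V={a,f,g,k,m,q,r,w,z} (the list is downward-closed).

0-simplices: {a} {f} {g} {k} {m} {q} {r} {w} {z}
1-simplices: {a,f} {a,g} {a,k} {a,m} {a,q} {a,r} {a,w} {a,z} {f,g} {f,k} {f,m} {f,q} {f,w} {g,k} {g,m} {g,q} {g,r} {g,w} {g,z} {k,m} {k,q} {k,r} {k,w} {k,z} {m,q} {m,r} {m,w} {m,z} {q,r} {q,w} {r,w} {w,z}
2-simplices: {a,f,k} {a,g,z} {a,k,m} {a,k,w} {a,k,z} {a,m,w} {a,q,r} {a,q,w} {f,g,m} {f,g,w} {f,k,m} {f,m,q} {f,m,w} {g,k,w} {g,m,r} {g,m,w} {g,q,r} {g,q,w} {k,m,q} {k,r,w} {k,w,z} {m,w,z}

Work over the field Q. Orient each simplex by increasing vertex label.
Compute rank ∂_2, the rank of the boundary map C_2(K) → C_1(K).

n_0=9 n_1=32 n_2=22  [Q]
∂1: piv[af,ag,ak,am,aq,ar,aw,az] rk=8  ker:fg,fk,fm,fq,fw,gk,gm,gq,gr,gw,gz,km,kq,kr,kw,kz,mq,mr,mw,mz,qr,qw,rw,wz
∂2: piv[afk,agz,akm,akw,akz,amw,aqr,aqw,fgm,fgw,fkm,fmq,fmw,gkw,gmr,gqr,gqw,kmq,krw,kwz,mwz] rk=21  ker:gmw
rk∂_2=21

rank∂_2=21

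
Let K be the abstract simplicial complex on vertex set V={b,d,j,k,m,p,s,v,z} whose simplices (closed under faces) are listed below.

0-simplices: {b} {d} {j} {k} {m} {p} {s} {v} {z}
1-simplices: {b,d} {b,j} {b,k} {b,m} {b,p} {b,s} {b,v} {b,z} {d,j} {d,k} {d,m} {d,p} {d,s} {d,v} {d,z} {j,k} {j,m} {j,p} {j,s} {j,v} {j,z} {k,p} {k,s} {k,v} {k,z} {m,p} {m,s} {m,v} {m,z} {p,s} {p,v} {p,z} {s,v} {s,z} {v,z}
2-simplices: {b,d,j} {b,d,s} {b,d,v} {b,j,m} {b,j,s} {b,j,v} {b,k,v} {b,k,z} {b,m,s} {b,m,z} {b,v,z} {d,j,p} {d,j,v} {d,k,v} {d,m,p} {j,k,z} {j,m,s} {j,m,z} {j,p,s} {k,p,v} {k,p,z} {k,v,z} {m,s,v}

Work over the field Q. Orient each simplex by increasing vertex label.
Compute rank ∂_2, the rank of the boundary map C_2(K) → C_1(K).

n_0=9 n_1=35 n_2=23  [Q]
∂1: piv[bd,bj,bk,bm,bp,bs,bv,bz] rk=8  ker:dj,dk,dm,dp,ds,dv,dz,jk,jm,jp,js,jv,jz,kp,ks,kv,kz,mp,ms,mv,mz,ps,pv,pz,sv,sz,vz
∂2: piv[bdj,bds,bdv,bjm,bjs,bjv,bkv,bkz,bms,bmz,bvz,djp,dkv,dmp,jkz,jmz,jps,kpv,kpz,msv] rk=20  ker:djv,jms,kvz
rk∂_2=20

rank∂_2=20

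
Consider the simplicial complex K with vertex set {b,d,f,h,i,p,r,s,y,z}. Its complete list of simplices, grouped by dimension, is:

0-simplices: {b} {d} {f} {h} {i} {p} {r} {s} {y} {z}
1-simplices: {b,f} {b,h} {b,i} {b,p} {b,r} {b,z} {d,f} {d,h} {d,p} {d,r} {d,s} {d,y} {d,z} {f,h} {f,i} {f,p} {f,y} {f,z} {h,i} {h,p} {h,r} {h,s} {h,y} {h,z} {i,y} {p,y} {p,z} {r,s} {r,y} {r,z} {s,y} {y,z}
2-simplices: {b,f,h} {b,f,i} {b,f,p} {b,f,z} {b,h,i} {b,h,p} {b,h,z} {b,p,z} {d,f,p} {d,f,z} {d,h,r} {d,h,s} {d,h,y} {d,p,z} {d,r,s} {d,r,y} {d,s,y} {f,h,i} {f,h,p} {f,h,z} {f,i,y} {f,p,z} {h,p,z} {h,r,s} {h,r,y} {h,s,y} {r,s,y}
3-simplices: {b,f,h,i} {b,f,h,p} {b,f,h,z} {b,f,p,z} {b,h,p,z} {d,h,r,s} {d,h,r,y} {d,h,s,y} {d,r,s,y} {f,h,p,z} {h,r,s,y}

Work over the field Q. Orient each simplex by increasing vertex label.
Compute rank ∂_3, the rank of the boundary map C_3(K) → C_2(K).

rank∂_3=9

n_0=10 n_1=32 n_2=27 n_3=11  [Q]
∂1: piv[bf,bh,bi,bp,br,bz,df,ds,dy] rk=9  ker:dh,dp,dr,dz,fh,fi,fp,fy,fz,hi,hp,hr,hs,hy,hz,iy,py,pz,rs,ry,rz,sy,yz
∂2: piv[bfh,bfi,bfp,bfz,bhi,bhp,bhz,bpz,dfp,dfz,dhr,dhs,dhy,drs,dry,dsy,fiy] rk=17  ker:dpz,fhi,fhp,fhz,fpz,hpz,hrs,hry,hsy,rsy
∂3: piv[bfhi,bfhp,bfhz,bfpz,bhpz,dhrs,dhry,dhsy,drsy] rk=9  ker:fhpz,hrsy
rk∂_3=9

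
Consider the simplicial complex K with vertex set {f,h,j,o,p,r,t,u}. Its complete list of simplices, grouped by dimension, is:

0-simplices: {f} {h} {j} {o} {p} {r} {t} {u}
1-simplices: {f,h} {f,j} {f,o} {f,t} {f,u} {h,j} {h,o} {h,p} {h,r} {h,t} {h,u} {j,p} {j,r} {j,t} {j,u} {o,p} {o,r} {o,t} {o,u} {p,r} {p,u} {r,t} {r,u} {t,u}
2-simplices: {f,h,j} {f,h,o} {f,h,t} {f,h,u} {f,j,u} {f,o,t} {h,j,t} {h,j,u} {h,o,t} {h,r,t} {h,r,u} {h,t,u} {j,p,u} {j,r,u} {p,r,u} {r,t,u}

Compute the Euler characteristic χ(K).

χ(K)=0

n_0=8 n_1=24 n_2=16
χ=+8−24+16=0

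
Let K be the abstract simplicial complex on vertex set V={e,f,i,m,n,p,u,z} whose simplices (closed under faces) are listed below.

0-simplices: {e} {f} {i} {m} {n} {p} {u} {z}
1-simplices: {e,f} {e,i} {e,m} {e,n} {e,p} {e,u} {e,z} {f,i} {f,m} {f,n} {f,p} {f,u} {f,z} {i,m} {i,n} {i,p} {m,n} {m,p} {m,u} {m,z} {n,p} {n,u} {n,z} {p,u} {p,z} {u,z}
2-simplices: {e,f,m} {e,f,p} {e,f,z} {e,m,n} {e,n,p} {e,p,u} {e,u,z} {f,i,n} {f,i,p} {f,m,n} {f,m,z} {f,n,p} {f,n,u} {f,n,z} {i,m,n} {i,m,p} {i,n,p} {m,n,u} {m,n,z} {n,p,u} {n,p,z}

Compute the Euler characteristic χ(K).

χ(K)=3

n_0=8 n_1=26 n_2=21
χ=+8−26+21=3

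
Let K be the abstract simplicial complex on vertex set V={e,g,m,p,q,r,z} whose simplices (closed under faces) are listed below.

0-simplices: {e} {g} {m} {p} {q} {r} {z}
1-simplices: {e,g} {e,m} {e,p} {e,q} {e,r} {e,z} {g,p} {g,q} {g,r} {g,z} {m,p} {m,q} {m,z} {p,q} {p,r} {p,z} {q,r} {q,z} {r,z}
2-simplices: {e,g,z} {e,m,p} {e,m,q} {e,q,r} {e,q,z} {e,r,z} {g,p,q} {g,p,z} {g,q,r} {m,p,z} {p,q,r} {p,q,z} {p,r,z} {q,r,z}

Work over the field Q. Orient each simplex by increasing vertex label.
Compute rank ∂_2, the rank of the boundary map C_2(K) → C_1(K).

n_0=7 n_1=19 n_2=14  [Q]
∂1: piv[eg,em,ep,eq,er,ez] rk=6  ker:gp,gq,gr,gz,mp,mq,mz,pq,pr,pz,qr,qz,rz
∂2: piv[egz,emp,emq,eqr,eqz,erz,gpq,gpz,gqr,mpz,pqr,pqz] rk=12  ker:prz,qrz
rk∂_2=12

rank∂_2=12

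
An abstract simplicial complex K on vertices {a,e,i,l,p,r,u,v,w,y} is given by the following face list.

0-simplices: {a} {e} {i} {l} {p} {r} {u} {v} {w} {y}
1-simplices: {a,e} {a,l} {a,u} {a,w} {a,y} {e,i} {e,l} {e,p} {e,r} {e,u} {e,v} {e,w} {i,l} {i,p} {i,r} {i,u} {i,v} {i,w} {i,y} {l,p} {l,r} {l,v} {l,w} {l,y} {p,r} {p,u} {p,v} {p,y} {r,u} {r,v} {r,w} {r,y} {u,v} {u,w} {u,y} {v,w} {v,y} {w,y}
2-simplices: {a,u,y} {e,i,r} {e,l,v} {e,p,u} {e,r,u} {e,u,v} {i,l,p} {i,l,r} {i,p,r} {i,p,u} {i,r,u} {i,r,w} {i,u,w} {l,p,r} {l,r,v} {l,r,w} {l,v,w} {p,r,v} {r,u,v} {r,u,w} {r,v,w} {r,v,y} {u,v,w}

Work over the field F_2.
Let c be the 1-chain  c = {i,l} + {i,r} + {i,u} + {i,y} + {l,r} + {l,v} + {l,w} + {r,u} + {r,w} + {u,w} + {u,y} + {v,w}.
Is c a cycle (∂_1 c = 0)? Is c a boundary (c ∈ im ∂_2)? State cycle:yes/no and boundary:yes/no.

n_0=10 n_1=38 n_2=23  [Z2]
∂1: piv[ae,al,au,aw,ay,ei,ep,er,ev] rk=9  ker:el,eu,ew,il,ip,ir,iu,iv,iw,iy,lp,lr,lv,lw,ly,pr,pu,pv,py,ru,rv,rw,ry,uv,uw,uy,vw,vy,wy
∂2: piv[auy,eir,elv,epu,eru,euv,ilp,ilr,ipr,ipu,iru,irw,iuw,lrv,lrw,lvw,prv,ruv,rvy] rk=19  ker:lpr,ruw,rvw,uvw
∂1c = 0
c vs im∂2: residual ≠ 0 ⇒ not boundary

cycle:yes boundary:no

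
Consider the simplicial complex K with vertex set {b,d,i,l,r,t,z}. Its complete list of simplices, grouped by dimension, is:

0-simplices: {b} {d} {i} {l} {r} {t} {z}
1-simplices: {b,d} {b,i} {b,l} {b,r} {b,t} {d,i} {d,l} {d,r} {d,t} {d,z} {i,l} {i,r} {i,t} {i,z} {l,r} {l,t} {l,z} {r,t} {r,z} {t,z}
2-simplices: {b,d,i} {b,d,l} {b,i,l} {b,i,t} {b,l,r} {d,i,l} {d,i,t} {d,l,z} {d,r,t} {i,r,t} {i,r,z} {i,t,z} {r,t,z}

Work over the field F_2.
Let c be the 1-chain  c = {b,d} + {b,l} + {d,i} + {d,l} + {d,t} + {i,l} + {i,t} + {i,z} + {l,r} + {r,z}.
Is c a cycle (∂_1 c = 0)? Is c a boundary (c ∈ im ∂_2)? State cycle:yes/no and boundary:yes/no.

cycle:yes boundary:no

n_0=7 n_1=20 n_2=13  [Z2]
∂1: piv[bd,bi,bl,br,bt,dz] rk=6  ker:di,dl,dr,dt,il,ir,it,iz,lr,lt,lz,rt,rz,tz
∂2: piv[bdi,bdl,bil,bit,blr,dit,dlz,drt,irt,irz,itz] rk=11  ker:dil,rtz
∂1c = 0
c vs im∂2: residual ≠ 0 ⇒ not boundary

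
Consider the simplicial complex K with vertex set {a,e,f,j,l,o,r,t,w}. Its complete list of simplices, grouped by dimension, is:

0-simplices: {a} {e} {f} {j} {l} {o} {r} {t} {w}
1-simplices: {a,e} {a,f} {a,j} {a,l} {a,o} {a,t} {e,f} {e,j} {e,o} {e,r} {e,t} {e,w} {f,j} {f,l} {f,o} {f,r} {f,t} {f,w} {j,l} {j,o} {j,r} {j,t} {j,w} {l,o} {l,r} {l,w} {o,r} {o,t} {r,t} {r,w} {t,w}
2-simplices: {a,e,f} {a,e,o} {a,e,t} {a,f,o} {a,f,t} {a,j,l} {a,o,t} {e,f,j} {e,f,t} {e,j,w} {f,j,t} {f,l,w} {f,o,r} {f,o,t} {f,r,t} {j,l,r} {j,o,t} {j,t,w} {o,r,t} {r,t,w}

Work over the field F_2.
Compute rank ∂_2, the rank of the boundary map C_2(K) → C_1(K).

n_0=9 n_1=31 n_2=20  [Z2]
∂1: piv[ae,af,aj,al,ao,at,er,ew] rk=8  ker:ef,ej,eo,et,fj,fl,fo,fr,ft,fw,jl,jo,jr,jt,jw,lo,lr,lw,or,ot,rt,rw,tw
∂2: piv[aef,aeo,aet,afo,aft,ajl,aot,efj,ejw,fjt,flw,for,frt,jlr,jot,jtw,rtw] rk=17  ker:eft,fot,ort
rk∂_2=17

rank∂_2=17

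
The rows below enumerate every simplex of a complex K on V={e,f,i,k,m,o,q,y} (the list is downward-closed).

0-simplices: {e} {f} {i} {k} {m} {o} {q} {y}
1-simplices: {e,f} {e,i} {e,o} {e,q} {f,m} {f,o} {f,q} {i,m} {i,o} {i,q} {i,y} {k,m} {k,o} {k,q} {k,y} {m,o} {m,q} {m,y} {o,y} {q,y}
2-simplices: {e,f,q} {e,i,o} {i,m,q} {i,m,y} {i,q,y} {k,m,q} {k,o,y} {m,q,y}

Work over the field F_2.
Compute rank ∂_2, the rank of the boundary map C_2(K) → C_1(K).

rank∂_2=7

n_0=8 n_1=20 n_2=8  [Z2]
∂1: piv[ef,ei,eo,eq,fm,iy,km] rk=7  ker:fo,fq,im,io,iq,ko,kq,ky,mo,mq,my,oy,qy
∂2: piv[efq,eio,imq,imy,iqy,kmq,koy] rk=7  ker:mqy
rk∂_2=7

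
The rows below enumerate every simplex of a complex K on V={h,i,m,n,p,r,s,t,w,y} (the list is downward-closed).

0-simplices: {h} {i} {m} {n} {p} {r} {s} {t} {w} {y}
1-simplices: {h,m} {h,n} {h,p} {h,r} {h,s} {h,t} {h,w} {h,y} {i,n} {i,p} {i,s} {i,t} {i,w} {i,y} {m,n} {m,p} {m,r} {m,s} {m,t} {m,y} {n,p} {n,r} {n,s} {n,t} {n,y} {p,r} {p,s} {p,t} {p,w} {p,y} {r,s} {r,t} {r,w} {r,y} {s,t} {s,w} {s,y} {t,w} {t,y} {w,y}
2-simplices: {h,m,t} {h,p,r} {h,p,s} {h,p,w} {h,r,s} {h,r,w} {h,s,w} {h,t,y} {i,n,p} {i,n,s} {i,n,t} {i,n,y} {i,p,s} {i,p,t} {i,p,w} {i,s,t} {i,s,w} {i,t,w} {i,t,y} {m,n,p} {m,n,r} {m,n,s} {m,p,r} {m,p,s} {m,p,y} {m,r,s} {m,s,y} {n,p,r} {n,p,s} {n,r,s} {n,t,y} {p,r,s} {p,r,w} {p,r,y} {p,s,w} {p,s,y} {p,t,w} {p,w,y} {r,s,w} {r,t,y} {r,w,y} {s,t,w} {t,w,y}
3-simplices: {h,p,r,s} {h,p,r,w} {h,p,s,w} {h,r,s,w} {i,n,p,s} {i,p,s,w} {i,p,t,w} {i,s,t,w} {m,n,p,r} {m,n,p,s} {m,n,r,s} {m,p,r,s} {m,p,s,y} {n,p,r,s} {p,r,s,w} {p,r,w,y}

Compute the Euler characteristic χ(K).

χ(K)=-3

n_0=10 n_1=40 n_2=43 n_3=16
χ=+10−40+43−16=-3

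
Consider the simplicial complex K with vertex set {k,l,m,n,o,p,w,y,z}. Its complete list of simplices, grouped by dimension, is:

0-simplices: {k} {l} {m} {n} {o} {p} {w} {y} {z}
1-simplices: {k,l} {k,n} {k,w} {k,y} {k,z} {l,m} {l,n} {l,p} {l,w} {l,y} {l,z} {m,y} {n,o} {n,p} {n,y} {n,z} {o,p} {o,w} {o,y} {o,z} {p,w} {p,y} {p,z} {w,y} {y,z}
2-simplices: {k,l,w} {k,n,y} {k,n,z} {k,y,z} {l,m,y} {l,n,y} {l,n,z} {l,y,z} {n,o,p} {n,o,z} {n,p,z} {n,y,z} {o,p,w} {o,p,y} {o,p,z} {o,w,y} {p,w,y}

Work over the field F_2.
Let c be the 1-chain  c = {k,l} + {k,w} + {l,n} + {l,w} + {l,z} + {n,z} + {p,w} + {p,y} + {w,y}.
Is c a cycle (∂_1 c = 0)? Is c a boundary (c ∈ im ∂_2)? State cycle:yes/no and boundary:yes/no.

cycle:yes boundary:yes

n_0=9 n_1=25 n_2=17  [Z2]
∂1: piv[kl,kn,kw,ky,kz,lm,lp,no] rk=8  ker:ln,lw,ly,lz,my,np,ny,nz,op,ow,oy,oz,pw,py,pz,wy,yz
∂2: piv[klw,kny,knz,kyz,lmy,lny,lnz,nop,noz,npz,opw,opy,owy] rk=13  ker:lyz,nyz,opz,pwy
∂1c = 0
c vs im∂2: reduces to 0 ⇒ boundary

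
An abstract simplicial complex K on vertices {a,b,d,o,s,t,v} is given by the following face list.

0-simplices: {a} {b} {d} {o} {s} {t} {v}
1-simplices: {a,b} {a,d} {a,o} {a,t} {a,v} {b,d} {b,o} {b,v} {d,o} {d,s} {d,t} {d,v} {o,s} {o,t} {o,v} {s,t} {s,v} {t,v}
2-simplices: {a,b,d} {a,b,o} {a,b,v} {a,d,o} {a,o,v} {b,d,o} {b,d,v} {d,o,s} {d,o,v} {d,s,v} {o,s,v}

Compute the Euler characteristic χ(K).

χ(K)=0

n_0=7 n_1=18 n_2=11
χ=+7−18+11=0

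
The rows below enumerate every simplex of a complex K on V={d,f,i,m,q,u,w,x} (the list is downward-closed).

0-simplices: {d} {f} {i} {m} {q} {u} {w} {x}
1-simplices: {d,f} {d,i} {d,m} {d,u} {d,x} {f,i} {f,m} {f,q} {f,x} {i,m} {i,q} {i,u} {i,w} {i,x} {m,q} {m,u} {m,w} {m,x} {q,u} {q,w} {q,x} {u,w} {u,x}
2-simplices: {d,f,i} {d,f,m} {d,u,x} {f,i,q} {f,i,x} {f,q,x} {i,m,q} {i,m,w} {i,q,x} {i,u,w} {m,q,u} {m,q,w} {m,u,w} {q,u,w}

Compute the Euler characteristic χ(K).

χ(K)=-1

n_0=8 n_1=23 n_2=14
χ=+8−23+14=-1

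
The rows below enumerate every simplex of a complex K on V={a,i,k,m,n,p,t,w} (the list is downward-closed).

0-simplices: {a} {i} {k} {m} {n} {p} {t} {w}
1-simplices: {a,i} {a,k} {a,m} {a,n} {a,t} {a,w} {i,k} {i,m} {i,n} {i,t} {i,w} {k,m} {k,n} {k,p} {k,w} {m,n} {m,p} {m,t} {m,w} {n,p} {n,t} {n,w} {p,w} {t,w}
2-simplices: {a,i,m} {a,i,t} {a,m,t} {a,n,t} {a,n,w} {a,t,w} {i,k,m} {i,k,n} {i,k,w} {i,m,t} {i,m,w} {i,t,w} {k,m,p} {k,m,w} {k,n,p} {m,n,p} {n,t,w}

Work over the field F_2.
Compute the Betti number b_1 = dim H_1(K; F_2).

b_1=3

n_0=8 n_1=24 n_2=17  [Z2]
∂1: piv[ai,ak,am,an,at,aw,kp] rk=7  ker:ik,im,in,it,iw,km,kn,kw,mn,mp,mt,mw,np,nt,nw,pw,tw
∂2: piv[aim,ait,amt,ant,anw,atw,ikm,ikn,ikw,imw,itw,kmp,knp,mnp] rk=14  ker:imt,kmw,ntw
b_1=(24−7)−14=3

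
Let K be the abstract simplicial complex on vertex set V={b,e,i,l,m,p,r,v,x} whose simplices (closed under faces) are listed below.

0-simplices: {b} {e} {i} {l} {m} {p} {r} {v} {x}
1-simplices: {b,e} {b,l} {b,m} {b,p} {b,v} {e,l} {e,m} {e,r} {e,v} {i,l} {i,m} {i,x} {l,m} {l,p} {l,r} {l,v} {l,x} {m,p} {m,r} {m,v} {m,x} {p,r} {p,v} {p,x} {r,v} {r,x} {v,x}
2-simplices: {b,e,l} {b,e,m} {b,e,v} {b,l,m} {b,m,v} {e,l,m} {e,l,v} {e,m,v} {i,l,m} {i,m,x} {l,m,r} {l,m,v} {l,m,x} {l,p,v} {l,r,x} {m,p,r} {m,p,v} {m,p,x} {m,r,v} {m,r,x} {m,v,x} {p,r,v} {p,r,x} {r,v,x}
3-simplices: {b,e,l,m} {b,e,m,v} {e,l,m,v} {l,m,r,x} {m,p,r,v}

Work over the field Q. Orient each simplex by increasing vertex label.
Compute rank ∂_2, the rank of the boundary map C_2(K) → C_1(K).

n_0=9 n_1=27 n_2=24 n_3=5  [Q]
∂1: piv[be,bl,bm,bp,bv,er,il,ix] rk=8  ker:el,em,ev,im,lm,lp,lr,lv,lx,mp,mr,mv,mx,pr,pv,px,rv,rx,vx
∂2: piv[bel,bem,bev,blm,bmv,elv,ilm,imx,lmr,lmx,lpv,lrx,mpr,mpv,mpx,mrv,mvx] rk=17  ker:elm,emv,lmv,mrx,prv,prx,rvx
∂3: piv[belm,bemv,elmv,lmrx,mprv] rk=5
rk∂_2=17

rank∂_2=17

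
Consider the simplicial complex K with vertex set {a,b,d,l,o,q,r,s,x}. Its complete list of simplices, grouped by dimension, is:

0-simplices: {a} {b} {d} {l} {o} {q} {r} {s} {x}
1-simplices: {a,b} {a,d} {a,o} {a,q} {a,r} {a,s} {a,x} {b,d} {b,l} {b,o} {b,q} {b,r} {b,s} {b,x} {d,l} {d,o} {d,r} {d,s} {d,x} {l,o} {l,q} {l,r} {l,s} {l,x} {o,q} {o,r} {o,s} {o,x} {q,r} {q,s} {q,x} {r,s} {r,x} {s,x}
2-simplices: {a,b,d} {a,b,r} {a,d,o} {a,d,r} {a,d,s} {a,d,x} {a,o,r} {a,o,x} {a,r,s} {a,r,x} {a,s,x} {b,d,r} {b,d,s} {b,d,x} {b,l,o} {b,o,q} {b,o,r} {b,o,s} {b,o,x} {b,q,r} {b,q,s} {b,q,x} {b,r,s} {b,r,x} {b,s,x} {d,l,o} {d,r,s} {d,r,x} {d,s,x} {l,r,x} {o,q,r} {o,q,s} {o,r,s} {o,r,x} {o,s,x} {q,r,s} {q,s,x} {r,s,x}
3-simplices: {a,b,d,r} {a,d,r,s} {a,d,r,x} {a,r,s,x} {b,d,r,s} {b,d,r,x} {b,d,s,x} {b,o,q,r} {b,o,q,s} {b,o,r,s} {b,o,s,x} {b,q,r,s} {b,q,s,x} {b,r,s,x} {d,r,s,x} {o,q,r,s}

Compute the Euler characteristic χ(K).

χ(K)=-3

n_0=9 n_1=34 n_2=38 n_3=16
χ=+9−34+38−16=-3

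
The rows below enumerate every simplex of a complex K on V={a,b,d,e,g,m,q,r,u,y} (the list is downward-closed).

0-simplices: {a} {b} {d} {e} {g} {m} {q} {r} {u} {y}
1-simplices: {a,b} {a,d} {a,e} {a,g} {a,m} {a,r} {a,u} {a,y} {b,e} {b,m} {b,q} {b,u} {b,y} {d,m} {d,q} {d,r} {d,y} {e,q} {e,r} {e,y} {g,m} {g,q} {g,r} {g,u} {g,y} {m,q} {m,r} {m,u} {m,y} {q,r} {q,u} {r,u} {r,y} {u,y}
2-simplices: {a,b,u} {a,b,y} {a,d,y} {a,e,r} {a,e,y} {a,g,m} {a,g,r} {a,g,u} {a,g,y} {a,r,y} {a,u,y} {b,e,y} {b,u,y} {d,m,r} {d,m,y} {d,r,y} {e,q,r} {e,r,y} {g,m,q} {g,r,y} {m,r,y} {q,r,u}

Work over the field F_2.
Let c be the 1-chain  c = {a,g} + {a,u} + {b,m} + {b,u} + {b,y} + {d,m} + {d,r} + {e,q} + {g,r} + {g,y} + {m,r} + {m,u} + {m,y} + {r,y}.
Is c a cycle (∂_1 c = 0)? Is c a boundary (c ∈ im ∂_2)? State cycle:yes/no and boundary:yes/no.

cycle:no boundary:no

n_0=10 n_1=34 n_2=22  [Z2]
∂1: piv[ab,ad,ae,ag,am,ar,au,ay,bq] rk=9  ker:be,bm,bu,by,dm,dq,dr,dy,eq,er,ey,gm,gq,gr,gu,gy,mq,mr,mu,my,qr,qu,ru,ry,uy
∂2: piv[abu,aby,ady,aer,aey,agm,agr,agu,agy,ary,auy,bey,dmr,dmy,dry,eqr,gmq,qru] rk=18  ker:buy,ery,gry,mry
∂1c = {b} + {e} + {g} + {m} + {q} + {u}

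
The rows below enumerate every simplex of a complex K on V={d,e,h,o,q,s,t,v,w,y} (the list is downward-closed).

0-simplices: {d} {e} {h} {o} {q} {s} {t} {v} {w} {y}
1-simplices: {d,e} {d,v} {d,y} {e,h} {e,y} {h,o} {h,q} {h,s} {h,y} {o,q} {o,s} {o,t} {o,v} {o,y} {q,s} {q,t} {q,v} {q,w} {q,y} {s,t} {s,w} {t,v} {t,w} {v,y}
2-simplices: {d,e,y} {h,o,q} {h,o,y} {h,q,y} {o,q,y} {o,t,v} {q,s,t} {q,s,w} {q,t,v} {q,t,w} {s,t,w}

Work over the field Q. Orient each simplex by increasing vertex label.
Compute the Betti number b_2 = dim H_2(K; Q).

b_2=2

n_0=10 n_1=24 n_2=11  [Q]
∂1: piv[de,dv,dy,eh,ho,hq,hs,ot,qw] rk=9  ker:ey,hy,oq,os,ov,oy,qs,qt,qv,qy,st,sw,tv,tw,vy
∂2: piv[dey,hoq,hoy,hqy,otv,qst,qsw,qtv,qtw] rk=9  ker:oqy,stw
b_2=(11−9)−0=2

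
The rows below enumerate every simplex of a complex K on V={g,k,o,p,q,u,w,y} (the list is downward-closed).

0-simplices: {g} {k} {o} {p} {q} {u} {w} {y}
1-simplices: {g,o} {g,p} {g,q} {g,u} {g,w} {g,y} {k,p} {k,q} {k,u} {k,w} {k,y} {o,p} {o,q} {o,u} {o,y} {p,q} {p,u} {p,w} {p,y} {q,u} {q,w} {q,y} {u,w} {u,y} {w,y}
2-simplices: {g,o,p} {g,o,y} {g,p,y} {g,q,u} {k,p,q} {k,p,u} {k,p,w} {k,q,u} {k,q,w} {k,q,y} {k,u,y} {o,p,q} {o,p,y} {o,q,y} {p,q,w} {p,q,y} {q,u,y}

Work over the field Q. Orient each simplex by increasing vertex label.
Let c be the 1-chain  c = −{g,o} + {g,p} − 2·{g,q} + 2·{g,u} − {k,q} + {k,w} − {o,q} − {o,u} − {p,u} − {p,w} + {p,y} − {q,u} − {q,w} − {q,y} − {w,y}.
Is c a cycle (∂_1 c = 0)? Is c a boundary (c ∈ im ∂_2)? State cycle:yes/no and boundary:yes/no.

cycle:no boundary:no

n_0=8 n_1=25 n_2=17  [Q]
∂1: piv[go,gp,gq,gu,gw,gy,kp] rk=7  ker:kq,ku,kw,ky,op,oq,ou,oy,pq,pu,pw,py,qu,qw,qy,uw,uy,wy
∂2: piv[gop,goy,gpy,gqu,kpq,kpu,kpw,kqu,kqw,kqy,kuy,opq,oqy] rk=13  ker:opy,pqw,pqy,quy
∂1c = {o} + 2·{p} − {q} − {u} − {y}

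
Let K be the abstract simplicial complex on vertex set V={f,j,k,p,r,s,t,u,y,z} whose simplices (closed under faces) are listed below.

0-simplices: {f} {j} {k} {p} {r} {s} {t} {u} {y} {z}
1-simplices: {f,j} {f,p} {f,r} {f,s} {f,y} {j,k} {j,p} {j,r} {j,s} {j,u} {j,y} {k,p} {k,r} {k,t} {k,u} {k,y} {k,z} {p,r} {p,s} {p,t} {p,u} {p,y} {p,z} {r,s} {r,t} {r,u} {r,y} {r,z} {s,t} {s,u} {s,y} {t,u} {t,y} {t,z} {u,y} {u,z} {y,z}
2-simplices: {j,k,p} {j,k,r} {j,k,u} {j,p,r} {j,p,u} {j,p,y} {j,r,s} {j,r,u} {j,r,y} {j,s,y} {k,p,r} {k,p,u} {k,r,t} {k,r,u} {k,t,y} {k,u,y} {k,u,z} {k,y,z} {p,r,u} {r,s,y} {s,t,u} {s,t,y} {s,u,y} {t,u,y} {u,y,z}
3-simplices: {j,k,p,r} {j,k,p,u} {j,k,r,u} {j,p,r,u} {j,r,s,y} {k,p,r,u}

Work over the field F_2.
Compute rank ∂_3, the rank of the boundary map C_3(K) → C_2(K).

rank∂_3=5

n_0=10 n_1=37 n_2=25 n_3=6  [Z2]
∂1: piv[fj,fp,fr,fs,fy,jk,ju,kt,kz] rk=9  ker:jp,jr,js,jy,kp,kr,ku,ky,pr,ps,pt,pu,py,pz,rs,rt,ru,ry,rz,st,su,sy,tu,ty,tz,uy,uz,yz
∂2: piv[jkp,jkr,jku,jpr,jpu,jpy,jrs,jru,jry,jsy,krt,kty,kuy,kuz,kyz,stu,sty,suy] rk=18  ker:kpr,kpu,kru,pru,rsy,tuy,uyz
∂3: piv[jkpr,jkpu,jkru,jpru,jrsy] rk=5  ker:kpru
rk∂_3=5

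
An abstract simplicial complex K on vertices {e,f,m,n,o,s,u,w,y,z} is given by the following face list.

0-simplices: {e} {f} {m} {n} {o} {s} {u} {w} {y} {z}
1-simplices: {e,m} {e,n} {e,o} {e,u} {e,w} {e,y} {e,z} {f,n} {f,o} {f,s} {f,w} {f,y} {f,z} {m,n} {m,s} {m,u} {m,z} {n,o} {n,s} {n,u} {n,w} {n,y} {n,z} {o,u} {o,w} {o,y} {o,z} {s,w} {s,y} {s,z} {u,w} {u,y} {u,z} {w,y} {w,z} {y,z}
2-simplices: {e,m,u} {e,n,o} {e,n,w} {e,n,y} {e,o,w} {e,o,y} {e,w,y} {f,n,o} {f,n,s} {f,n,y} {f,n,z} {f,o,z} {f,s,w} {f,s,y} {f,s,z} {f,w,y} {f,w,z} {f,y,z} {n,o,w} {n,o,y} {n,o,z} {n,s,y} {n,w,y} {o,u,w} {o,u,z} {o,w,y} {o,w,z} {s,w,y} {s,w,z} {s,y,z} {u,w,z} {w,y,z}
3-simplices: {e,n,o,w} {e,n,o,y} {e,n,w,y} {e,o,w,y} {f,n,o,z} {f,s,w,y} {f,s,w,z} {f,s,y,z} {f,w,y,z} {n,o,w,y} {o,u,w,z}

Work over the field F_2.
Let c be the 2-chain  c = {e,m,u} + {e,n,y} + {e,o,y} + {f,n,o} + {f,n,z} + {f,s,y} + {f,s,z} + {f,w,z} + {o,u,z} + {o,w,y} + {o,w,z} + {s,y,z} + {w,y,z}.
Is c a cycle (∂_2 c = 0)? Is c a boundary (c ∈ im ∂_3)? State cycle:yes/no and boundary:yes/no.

cycle:no boundary:no

n_0=10 n_1=36 n_2=32 n_3=11  [Z2]
∂1: piv[em,en,eo,eu,ew,ey,ez,fn,fs] rk=9  ker:fo,fw,fy,fz,mn,ms,mu,mz,no,ns,nu,nw,ny,nz,ou,ow,oy,oz,sw,sy,sz,uw,uy,uz,wy,wz,yz
∂2: piv[emu,eno,enw,eny,eow,eoy,ewy,fno,fns,fny,fnz,foz,fsw,fsy,fsz,fwy,fwz,fyz,ouw,ouz] rk=20  ker:now,noy,noz,nsy,nwy,owy,owz,swy,swz,syz,uwz,wyz
∂3: piv[enow,enoy,enwy,eowy,fnoz,fswy,fswz,fsyz,fwyz,ouwz] rk=10  ker:nowy
∂2c = {e,m} + {e,n} + {e,o} + {e,u} + {f,o} + {f,w} + {f,y} + {f,z} + {m,u} + {n,o} + {n,y} + {n,z} + {o,u} + {u,z} + {w,z}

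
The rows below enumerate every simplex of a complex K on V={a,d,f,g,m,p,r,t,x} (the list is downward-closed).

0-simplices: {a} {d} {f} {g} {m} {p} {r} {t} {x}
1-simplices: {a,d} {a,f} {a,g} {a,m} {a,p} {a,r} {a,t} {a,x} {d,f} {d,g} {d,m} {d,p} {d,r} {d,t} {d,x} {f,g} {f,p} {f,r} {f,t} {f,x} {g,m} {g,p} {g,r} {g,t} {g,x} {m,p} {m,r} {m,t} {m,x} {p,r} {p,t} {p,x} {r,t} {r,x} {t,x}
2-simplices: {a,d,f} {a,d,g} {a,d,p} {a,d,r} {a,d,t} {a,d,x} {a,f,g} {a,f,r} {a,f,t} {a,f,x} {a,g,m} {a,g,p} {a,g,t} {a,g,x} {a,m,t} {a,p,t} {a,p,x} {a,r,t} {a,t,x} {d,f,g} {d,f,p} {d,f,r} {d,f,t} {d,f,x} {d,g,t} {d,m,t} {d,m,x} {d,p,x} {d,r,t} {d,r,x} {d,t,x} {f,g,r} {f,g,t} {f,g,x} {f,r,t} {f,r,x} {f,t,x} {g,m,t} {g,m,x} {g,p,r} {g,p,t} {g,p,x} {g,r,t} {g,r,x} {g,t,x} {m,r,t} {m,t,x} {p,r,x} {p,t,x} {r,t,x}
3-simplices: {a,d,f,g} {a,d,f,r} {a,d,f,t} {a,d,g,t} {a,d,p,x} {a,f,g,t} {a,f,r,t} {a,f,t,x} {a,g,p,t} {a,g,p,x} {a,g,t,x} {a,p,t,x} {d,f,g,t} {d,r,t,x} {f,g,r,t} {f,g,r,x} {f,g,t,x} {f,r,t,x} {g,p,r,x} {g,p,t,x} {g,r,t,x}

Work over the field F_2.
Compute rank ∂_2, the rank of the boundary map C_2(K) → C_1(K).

rank∂_2=26

n_0=9 n_1=35 n_2=50 n_3=21  [Z2]
∂1: piv[ad,af,ag,am,ap,ar,at,ax] rk=8  ker:df,dg,dm,dp,dr,dt,dx,fg,fp,fr,ft,fx,gm,gp,gr,gt,gx,mp,mr,mt,mx,pr,pt,px,rt,rx,tx
∂2: piv[adf,adg,adp,adr,adt,adx,afg,afr,aft,afx,agm,agp,agt,agx,amt,apt,apx,art,atx,dfp,dmt,dmx,drx,fgr,gpr,mrt] rk=26  ker:dfg,dfr,dft,dfx,dgt,dpx,drt,dtx,fgt,fgx,frt,frx,ftx,gmt,gmx,gpt,gpx,grt,grx,gtx,mtx,prx,ptx,rtx
∂3: piv[adfg,adfr,adft,adgt,adpx,afgt,afrt,aftx,agpt,agpx,agtx,aptx,drtx,fgrt,fgrx,fgtx,frtx,gprx] rk=18  ker:dfgt,gptx,grtx
rk∂_2=26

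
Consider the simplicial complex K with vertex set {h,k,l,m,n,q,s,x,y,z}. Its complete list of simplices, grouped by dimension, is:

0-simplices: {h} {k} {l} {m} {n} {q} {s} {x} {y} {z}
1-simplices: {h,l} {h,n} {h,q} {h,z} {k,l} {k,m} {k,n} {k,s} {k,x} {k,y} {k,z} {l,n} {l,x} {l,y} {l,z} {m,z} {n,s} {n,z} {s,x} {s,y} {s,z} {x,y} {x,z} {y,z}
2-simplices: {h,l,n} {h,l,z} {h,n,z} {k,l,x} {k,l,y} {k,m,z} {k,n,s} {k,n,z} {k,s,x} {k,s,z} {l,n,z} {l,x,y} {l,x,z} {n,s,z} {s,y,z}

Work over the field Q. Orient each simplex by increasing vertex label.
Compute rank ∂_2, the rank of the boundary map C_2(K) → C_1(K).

n_0=10 n_1=24 n_2=15  [Q]
∂1: piv[hl,hn,hq,hz,kl,km,ks,kx,ky] rk=9  ker:kn,kz,ln,lx,ly,lz,mz,ns,nz,sx,sy,sz,xy,xz,yz
∂2: piv[hln,hlz,hnz,klx,kly,kmz,kns,knz,ksx,ksz,lxy,lxz,syz] rk=13  ker:lnz,nsz
rk∂_2=13

rank∂_2=13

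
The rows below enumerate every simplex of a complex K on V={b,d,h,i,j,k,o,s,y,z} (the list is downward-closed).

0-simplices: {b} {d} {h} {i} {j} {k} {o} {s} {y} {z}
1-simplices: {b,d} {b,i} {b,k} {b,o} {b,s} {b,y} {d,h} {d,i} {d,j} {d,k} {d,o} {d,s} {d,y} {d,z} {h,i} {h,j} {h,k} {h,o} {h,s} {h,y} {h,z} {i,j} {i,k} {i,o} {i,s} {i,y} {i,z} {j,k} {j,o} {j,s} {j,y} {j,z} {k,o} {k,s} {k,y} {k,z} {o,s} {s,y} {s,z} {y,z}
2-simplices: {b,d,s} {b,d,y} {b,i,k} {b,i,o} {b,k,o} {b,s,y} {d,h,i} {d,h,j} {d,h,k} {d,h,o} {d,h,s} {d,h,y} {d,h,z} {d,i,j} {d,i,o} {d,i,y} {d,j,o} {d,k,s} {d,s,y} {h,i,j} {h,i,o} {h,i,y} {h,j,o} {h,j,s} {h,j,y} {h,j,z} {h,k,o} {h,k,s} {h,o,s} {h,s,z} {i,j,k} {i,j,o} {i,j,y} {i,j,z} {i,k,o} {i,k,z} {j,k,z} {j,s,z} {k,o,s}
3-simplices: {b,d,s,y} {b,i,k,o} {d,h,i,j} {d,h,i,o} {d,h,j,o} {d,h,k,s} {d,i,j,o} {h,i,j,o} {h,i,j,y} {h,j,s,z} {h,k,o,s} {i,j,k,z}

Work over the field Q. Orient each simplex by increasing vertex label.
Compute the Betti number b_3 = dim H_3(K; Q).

b_3=1

n_0=10 n_1=40 n_2=39 n_3=12  [Q]
∂1: piv[bd,bi,bk,bo,bs,by,dh,dj,dz] rk=9  ker:di,dk,do,ds,dy,hi,hj,hk,ho,hs,hy,hz,ij,ik,io,is,iy,iz,jk,jo,js,jy,jz,ko,ks,ky,kz,os,sy,sz,yz
∂2: piv[bds,bdy,bik,bio,bko,bsy,dhi,dhj,dhk,dho,dhs,dhy,dhz,dij,dio,diy,djo,dks,hjs,hjy,hjz,hko,hos,hsz,ijk,ijz,ikz] rk=27  ker:dsy,hij,hio,hiy,hjo,hks,ijo,ijy,iko,jkz,jsz,kos
∂3: piv[bdsy,biko,dhij,dhio,dhjo,dhks,dijo,hijy,hjsz,hkos,ijkz] rk=11  ker:hijo
b_3=(12−11)−0=1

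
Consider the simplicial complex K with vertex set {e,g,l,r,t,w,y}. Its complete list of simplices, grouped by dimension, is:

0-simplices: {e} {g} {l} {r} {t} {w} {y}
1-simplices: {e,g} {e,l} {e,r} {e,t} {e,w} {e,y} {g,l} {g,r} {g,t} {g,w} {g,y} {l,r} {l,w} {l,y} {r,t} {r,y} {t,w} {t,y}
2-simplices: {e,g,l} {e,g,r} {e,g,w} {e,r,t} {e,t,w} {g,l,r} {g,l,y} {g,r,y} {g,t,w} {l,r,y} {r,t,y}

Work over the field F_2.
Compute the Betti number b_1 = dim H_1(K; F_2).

b_1=2

n_0=7 n_1=18 n_2=11  [Z2]
∂1: piv[eg,el,er,et,ew,ey] rk=6  ker:gl,gr,gt,gw,gy,lr,lw,ly,rt,ry,tw,ty
∂2: piv[egl,egr,egw,ert,etw,glr,gly,gry,gtw,rty] rk=10  ker:lry
b_1=(18−6)−10=2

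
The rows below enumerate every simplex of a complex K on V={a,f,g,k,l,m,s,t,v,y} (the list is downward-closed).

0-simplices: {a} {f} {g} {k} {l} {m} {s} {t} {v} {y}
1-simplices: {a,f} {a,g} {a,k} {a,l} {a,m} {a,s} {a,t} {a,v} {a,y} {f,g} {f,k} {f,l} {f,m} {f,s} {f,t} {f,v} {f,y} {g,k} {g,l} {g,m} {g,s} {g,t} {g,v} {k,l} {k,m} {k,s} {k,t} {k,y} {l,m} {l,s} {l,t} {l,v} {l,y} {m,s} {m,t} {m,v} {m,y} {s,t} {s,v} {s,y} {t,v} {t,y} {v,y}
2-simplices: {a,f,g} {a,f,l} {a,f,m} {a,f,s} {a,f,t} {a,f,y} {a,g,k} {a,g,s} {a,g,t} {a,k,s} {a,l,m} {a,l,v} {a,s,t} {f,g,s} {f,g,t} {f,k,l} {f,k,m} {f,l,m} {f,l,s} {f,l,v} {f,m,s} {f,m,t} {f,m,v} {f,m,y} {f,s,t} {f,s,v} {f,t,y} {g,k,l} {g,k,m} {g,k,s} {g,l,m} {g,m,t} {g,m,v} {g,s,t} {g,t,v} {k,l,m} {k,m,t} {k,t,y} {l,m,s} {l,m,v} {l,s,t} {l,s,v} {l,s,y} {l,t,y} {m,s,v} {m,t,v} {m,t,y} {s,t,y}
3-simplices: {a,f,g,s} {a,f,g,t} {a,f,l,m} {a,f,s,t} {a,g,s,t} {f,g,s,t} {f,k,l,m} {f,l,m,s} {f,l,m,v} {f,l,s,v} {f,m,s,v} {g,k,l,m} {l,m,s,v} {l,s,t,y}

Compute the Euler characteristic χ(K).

χ(K)=1

n_0=10 n_1=43 n_2=48 n_3=14
χ=+10−43+48−14=1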